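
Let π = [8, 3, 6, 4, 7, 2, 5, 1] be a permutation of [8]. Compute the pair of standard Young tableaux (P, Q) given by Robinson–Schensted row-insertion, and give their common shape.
P = [1, 4, 5] / [2, 7] / [3] / [6] / [8];  Q = [1, 3, 5] / [2, 7] / [4] / [6] / [8];  common shape = (3, 2, 1, 1, 1)

Row-insert the values π_1, π_2, … into P one at a time, bumping the leftmost entry strictly greater than the inserted value down to the next row. The recording tableau Q records, in position (i, j), the step at which that cell was added to P.
  Insert 8 (step 1): P = [8];  Q = [1]
  Insert 3 (step 2): P = [3] / [8];  Q = [1] / [2]
  Insert 6 (step 3): P = [3, 6] / [8];  Q = [1, 3] / [2]
  Insert 4 (step 4): P = [3, 4] / [6] / [8];  Q = [1, 3] / [2] / [4]
  Insert 7 (step 5): P = [3, 4, 7] / [6] / [8];  Q = [1, 3, 5] / [2] / [4]
  Insert 2 (step 6): P = [2, 4, 7] / [3] / [6] / [8];  Q = [1, 3, 5] / [2] / [4] / [6]
  Insert 5 (step 7): P = [2, 4, 5] / [3, 7] / [6] / [8];  Q = [1, 3, 5] / [2, 7] / [4] / [6]
  Insert 1 (step 8): P = [1, 4, 5] / [2, 7] / [3] / [6] / [8];  Q = [1, 3, 5] / [2, 7] / [4] / [6] / [8]
Final shape: (3, 2, 1, 1, 1).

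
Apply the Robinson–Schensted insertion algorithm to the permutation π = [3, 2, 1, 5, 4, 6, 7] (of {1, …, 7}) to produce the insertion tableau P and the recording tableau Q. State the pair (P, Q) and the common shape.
P = [1, 4, 6, 7] / [2, 5] / [3];  Q = [1, 4, 6, 7] / [2, 5] / [3];  common shape = (4, 2, 1)

Row-insert the values π_1, π_2, … into P one at a time, bumping the leftmost entry strictly greater than the inserted value down to the next row. The recording tableau Q records, in position (i, j), the step at which that cell was added to P.
  Insert 3 (step 1): P = [3];  Q = [1]
  Insert 2 (step 2): P = [2] / [3];  Q = [1] / [2]
  Insert 1 (step 3): P = [1] / [2] / [3];  Q = [1] / [2] / [3]
  Insert 5 (step 4): P = [1, 5] / [2] / [3];  Q = [1, 4] / [2] / [3]
  Insert 4 (step 5): P = [1, 4] / [2, 5] / [3];  Q = [1, 4] / [2, 5] / [3]
  Insert 6 (step 6): P = [1, 4, 6] / [2, 5] / [3];  Q = [1, 4, 6] / [2, 5] / [3]
  Insert 7 (step 7): P = [1, 4, 6, 7] / [2, 5] / [3];  Q = [1, 4, 6, 7] / [2, 5] / [3]
Final shape: (4, 2, 1).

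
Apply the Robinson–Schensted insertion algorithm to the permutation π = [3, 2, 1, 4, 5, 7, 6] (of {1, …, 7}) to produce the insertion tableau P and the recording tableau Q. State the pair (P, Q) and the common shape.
P = [1, 4, 5, 6] / [2, 7] / [3];  Q = [1, 4, 5, 6] / [2, 7] / [3];  common shape = (4, 2, 1)

Row-insert the values π_1, π_2, … into P one at a time, bumping the leftmost entry strictly greater than the inserted value down to the next row. The recording tableau Q records, in position (i, j), the step at which that cell was added to P.
  Insert 3 (step 1): P = [3];  Q = [1]
  Insert 2 (step 2): P = [2] / [3];  Q = [1] / [2]
  Insert 1 (step 3): P = [1] / [2] / [3];  Q = [1] / [2] / [3]
  Insert 4 (step 4): P = [1, 4] / [2] / [3];  Q = [1, 4] / [2] / [3]
  Insert 5 (step 5): P = [1, 4, 5] / [2] / [3];  Q = [1, 4, 5] / [2] / [3]
  Insert 7 (step 6): P = [1, 4, 5, 7] / [2] / [3];  Q = [1, 4, 5, 6] / [2] / [3]
  Insert 6 (step 7): P = [1, 4, 5, 6] / [2, 7] / [3];  Q = [1, 4, 5, 6] / [2, 7] / [3]
Final shape: (4, 2, 1).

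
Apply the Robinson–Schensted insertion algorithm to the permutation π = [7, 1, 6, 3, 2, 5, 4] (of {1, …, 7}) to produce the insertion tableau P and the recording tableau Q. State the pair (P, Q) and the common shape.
P = [1, 2, 4] / [3, 5] / [6] / [7];  Q = [1, 3, 6] / [2, 7] / [4] / [5];  common shape = (3, 2, 1, 1)

Row-insert the values π_1, π_2, … into P one at a time, bumping the leftmost entry strictly greater than the inserted value down to the next row. The recording tableau Q records, in position (i, j), the step at which that cell was added to P.
  Insert 7 (step 1): P = [7];  Q = [1]
  Insert 1 (step 2): P = [1] / [7];  Q = [1] / [2]
  Insert 6 (step 3): P = [1, 6] / [7];  Q = [1, 3] / [2]
  Insert 3 (step 4): P = [1, 3] / [6] / [7];  Q = [1, 3] / [2] / [4]
  Insert 2 (step 5): P = [1, 2] / [3] / [6] / [7];  Q = [1, 3] / [2] / [4] / [5]
  Insert 5 (step 6): P = [1, 2, 5] / [3] / [6] / [7];  Q = [1, 3, 6] / [2] / [4] / [5]
  Insert 4 (step 7): P = [1, 2, 4] / [3, 5] / [6] / [7];  Q = [1, 3, 6] / [2, 7] / [4] / [5]
Final shape: (3, 2, 1, 1).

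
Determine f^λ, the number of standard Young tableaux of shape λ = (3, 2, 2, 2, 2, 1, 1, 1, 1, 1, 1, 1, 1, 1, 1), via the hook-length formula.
# SYT of shape (3, 2, 2, 2, 2, 1, 1, 1, 1, 1, 1, 1, 1, 1, 1) = 175560

Hook-length formula: f^λ = n! / Π hook(c), product over all cells c of the Young diagram. For λ = (3, 2, 2, 2, 2, 1, 1, 1, 1, 1, 1, 1, 1, 1, 1), n = 21 boxes. Hook lengths by row (left-to-right, top-to-bottom): [17, 6, 1]; [15, 4]; [14, 3]; [13, 2]; [12, 1]; [10]; [9]; [8]; [7]; [6]; [5]; [4]; [3]; [2]; [1]. Product of hooks = 291016986624000. So f^λ = 21! / 291016986624000 = 51090942171709440000 / 291016986624000 = 175560.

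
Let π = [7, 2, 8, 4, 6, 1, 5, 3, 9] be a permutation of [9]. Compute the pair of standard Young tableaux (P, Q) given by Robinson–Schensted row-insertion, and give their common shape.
P = [1, 3, 5, 9] / [2, 4] / [6, 8] / [7];  Q = [1, 3, 5, 9] / [2, 4] / [6, 7] / [8];  common shape = (4, 2, 2, 1)

Row-insert the values π_1, π_2, … into P one at a time, bumping the leftmost entry strictly greater than the inserted value down to the next row. The recording tableau Q records, in position (i, j), the step at which that cell was added to P.
  Insert 7 (step 1): P = [7];  Q = [1]
  Insert 2 (step 2): P = [2] / [7];  Q = [1] / [2]
  Insert 8 (step 3): P = [2, 8] / [7];  Q = [1, 3] / [2]
  Insert 4 (step 4): P = [2, 4] / [7, 8];  Q = [1, 3] / [2, 4]
  Insert 6 (step 5): P = [2, 4, 6] / [7, 8];  Q = [1, 3, 5] / [2, 4]
  Insert 1 (step 6): P = [1, 4, 6] / [2, 8] / [7];  Q = [1, 3, 5] / [2, 4] / [6]
  Insert 5 (step 7): P = [1, 4, 5] / [2, 6] / [7, 8];  Q = [1, 3, 5] / [2, 4] / [6, 7]
  Insert 3 (step 8): P = [1, 3, 5] / [2, 4] / [6, 8] / [7];  Q = [1, 3, 5] / [2, 4] / [6, 7] / [8]
  Insert 9 (step 9): P = [1, 3, 5, 9] / [2, 4] / [6, 8] / [7];  Q = [1, 3, 5, 9] / [2, 4] / [6, 7] / [8]
Final shape: (4, 2, 2, 1).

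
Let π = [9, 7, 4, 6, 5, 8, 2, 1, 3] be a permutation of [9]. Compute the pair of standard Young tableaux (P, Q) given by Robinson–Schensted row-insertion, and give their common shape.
P = [1, 3, 8] / [2, 5] / [4] / [6] / [7] / [9];  Q = [1, 4, 6] / [2, 9] / [3] / [5] / [7] / [8];  common shape = (3, 2, 1, 1, 1, 1)

Row-insert the values π_1, π_2, … into P one at a time, bumping the leftmost entry strictly greater than the inserted value down to the next row. The recording tableau Q records, in position (i, j), the step at which that cell was added to P.
  Insert 9 (step 1): P = [9];  Q = [1]
  Insert 7 (step 2): P = [7] / [9];  Q = [1] / [2]
  Insert 4 (step 3): P = [4] / [7] / [9];  Q = [1] / [2] / [3]
  Insert 6 (step 4): P = [4, 6] / [7] / [9];  Q = [1, 4] / [2] / [3]
  Insert 5 (step 5): P = [4, 5] / [6] / [7] / [9];  Q = [1, 4] / [2] / [3] / [5]
  Insert 8 (step 6): P = [4, 5, 8] / [6] / [7] / [9];  Q = [1, 4, 6] / [2] / [3] / [5]
  Insert 2 (step 7): P = [2, 5, 8] / [4] / [6] / [7] / [9];  Q = [1, 4, 6] / [2] / [3] / [5] / [7]
  Insert 1 (step 8): P = [1, 5, 8] / [2] / [4] / [6] / [7] / [9];  Q = [1, 4, 6] / [2] / [3] / [5] / [7] / [8]
  Insert 3 (step 9): P = [1, 3, 8] / [2, 5] / [4] / [6] / [7] / [9];  Q = [1, 4, 6] / [2, 9] / [3] / [5] / [7] / [8]
Final shape: (3, 2, 1, 1, 1, 1).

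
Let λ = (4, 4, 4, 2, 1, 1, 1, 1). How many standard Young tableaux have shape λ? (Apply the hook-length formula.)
# SYT of shape (4, 4, 4, 2, 1, 1, 1, 1) = 2598960

Hook-length formula: f^λ = n! / Π hook(c), product over all cells c of the Young diagram. For λ = (4, 4, 4, 2, 1, 1, 1, 1), n = 18 boxes. Hook lengths by row (left-to-right, top-to-bottom): [11, 6, 4, 3]; [10, 5, 3, 2]; [9, 4, 2, 1]; [6, 1]; [4]; [3]; [2]; [1]. Product of hooks = 2463436800. So f^λ = 18! / 2463436800 = 6402373705728000 / 2463436800 = 2598960.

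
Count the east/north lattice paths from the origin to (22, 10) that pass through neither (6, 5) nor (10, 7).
Number of paths = 49415312

Inclusion–exclusion. Total paths: C(32, 22) = 64512240. Through P₁: C(11, 6)·C(21, 16) = 9401238. Through P₂: C(17, 10)·C(15, 12) = 8848840. Since P₁ is strictly southwest of P₂, a monotone path through both must visit P₁ then P₂; paths through both = C(11, 6)·C(6, 4)·C(15, 12) = 3153150. Avoid both = 64512240 − 9401238 − 8848840 + 3153150 = 49415312.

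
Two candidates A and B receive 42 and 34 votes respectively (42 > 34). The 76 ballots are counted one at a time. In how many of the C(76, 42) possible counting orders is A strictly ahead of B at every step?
Strict-lead orderings = 478474604130676679400

Total orderings of the 76 votes with 42 for A: C(76, 42) = 4545508739241428454300. By the Bertrand ballot formula (Cycle Lemma / reflection principle), the number of orderings in which A is strictly ahead of B throughout is (p − q)/(p + q) · C(p + q, p) = (42 − 34)/(42 + 34) · 4545508739241428454300 = 478474604130676679400.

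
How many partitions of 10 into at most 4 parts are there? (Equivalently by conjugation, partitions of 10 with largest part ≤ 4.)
p(10, parts ≤ 4) = 23

Partitions of 10 with all parts ≤ 4: 4+4+2, 4+4+1+1, 4+3+3, 4+3+2+1, 4+3+1+1+1, 4+2+2+2, 4+2+2+1+1, 4+2+1+1+1+1, 4+1+1+1+1+1+1, 3+3+3+1, 3+3+2+2, 3+3+2+1+1, 3+3+1+1+1+1, 3+2+2+2+1, 3+2+2+1+1+1, 3+2+1+1+1+1+1, 3+1+1+1+1+1+1+1, 2+2+2+2+2, 2+2+2+2+1+1, 2+2+2+1+1+1+1, 2+2+1+1+1+1+1+1, 2+1+1+1+1+1+1+1+1, 1+1+1+1+1+1+1+1+1+1. Count = 23.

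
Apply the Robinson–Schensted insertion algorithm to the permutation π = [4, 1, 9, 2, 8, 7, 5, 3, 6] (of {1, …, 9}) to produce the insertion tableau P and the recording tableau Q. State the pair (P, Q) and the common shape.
P = [1, 2, 3, 6] / [4, 5] / [7] / [8] / [9];  Q = [1, 3, 5, 9] / [2, 4] / [6] / [7] / [8];  common shape = (4, 2, 1, 1, 1)

Row-insert the values π_1, π_2, … into P one at a time, bumping the leftmost entry strictly greater than the inserted value down to the next row. The recording tableau Q records, in position (i, j), the step at which that cell was added to P.
  Insert 4 (step 1): P = [4];  Q = [1]
  Insert 1 (step 2): P = [1] / [4];  Q = [1] / [2]
  Insert 9 (step 3): P = [1, 9] / [4];  Q = [1, 3] / [2]
  Insert 2 (step 4): P = [1, 2] / [4, 9];  Q = [1, 3] / [2, 4]
  Insert 8 (step 5): P = [1, 2, 8] / [4, 9];  Q = [1, 3, 5] / [2, 4]
  Insert 7 (step 6): P = [1, 2, 7] / [4, 8] / [9];  Q = [1, 3, 5] / [2, 4] / [6]
  Insert 5 (step 7): P = [1, 2, 5] / [4, 7] / [8] / [9];  Q = [1, 3, 5] / [2, 4] / [6] / [7]
  Insert 3 (step 8): P = [1, 2, 3] / [4, 5] / [7] / [8] / [9];  Q = [1, 3, 5] / [2, 4] / [6] / [7] / [8]
  Insert 6 (step 9): P = [1, 2, 3, 6] / [4, 5] / [7] / [8] / [9];  Q = [1, 3, 5, 9] / [2, 4] / [6] / [7] / [8]
Final shape: (4, 2, 1, 1, 1).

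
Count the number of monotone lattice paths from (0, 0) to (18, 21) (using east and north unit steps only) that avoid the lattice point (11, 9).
Number of paths = 53895975510

Total paths from (0, 0) to (18, 21): C(39, 18) = 62359143990. Paths through (11, 9): (paths (0, 0) → (11, 9)) × (paths (11, 9) → (18, 21)) = C(20, 11) · C(19, 7) = 167960 · 50388 = 8463168480. Avoidance count = 62359143990 − 8463168480 = 53895975510.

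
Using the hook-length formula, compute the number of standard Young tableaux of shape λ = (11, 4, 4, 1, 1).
# SYT of shape (11, 4, 4, 1, 1) = 42325920

Hook-length formula: f^λ = n! / Π hook(c), product over all cells c of the Young diagram. For λ = (11, 4, 4, 1, 1), n = 21 boxes. Hook lengths by row (left-to-right, top-to-bottom): [15, 12, 11, 10, 7, 6, 5, 4, 3, 2, 1]; [7, 4, 3, 2]; [6, 3, 2, 1]; [2]; [1]. Product of hooks = 1207084032000. So f^λ = 21! / 1207084032000 = 51090942171709440000 / 1207084032000 = 42325920.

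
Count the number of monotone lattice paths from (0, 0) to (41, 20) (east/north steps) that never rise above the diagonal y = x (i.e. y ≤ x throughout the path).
Number of paths = 3266814940064445

By the reflection principle (André's argument), the number of monotone paths to (41, 20) with n ≤ m that never go above y = x is C(61, 41) − C(61, 42) = 6236646703759395 − 2969831763694950 = 3266814940064445.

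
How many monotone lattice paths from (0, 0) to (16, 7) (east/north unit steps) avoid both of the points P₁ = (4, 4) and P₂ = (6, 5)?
Number of paths = 196675

Inclusion–exclusion. Total paths: C(23, 16) = 245157. Through P₁: C(8, 4)·C(15, 12) = 31850. Through P₂: C(11, 6)·C(12, 10) = 30492. Since P₁ is strictly southwest of P₂, a monotone path through both must visit P₁ then P₂; paths through both = C(8, 4)·C(3, 2)·C(12, 10) = 13860. Avoid both = 245157 − 31850 − 30492 + 13860 = 196675.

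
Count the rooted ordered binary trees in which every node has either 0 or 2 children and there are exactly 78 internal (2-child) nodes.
C_78 = 73745243611532458459690151854647329239335600

These full binary trees are counted by the Catalan number C_n = (1/(n + 1)) · C(2n, n). For n = 78: C_78 = (1/79) · C(156, 78) = 5825874245311064218315521996517139009907512400/79 = 73745243611532458459690151854647329239335600.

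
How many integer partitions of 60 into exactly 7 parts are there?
p(60, 7 parts) = 23961

Partitions of n into exactly k parts are in bijection with partitions of n − k into at most k parts (subtract 1 from each part). So p(60, exactly 7) = p(53, parts ≤ 7). Computing via the recurrence p(m, j) = p(m, j−1) + p(m−j, j) gives 23961.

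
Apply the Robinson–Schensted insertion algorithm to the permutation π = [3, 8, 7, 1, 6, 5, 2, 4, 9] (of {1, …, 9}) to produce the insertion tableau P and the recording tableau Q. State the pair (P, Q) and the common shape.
P = [1, 2, 4, 9] / [3, 5] / [6] / [7] / [8];  Q = [1, 2, 8, 9] / [3, 5] / [4] / [6] / [7];  common shape = (4, 2, 1, 1, 1)

Row-insert the values π_1, π_2, … into P one at a time, bumping the leftmost entry strictly greater than the inserted value down to the next row. The recording tableau Q records, in position (i, j), the step at which that cell was added to P.
  Insert 3 (step 1): P = [3];  Q = [1]
  Insert 8 (step 2): P = [3, 8];  Q = [1, 2]
  Insert 7 (step 3): P = [3, 7] / [8];  Q = [1, 2] / [3]
  Insert 1 (step 4): P = [1, 7] / [3] / [8];  Q = [1, 2] / [3] / [4]
  Insert 6 (step 5): P = [1, 6] / [3, 7] / [8];  Q = [1, 2] / [3, 5] / [4]
  Insert 5 (step 6): P = [1, 5] / [3, 6] / [7] / [8];  Q = [1, 2] / [3, 5] / [4] / [6]
  Insert 2 (step 7): P = [1, 2] / [3, 5] / [6] / [7] / [8];  Q = [1, 2] / [3, 5] / [4] / [6] / [7]
  Insert 4 (step 8): P = [1, 2, 4] / [3, 5] / [6] / [7] / [8];  Q = [1, 2, 8] / [3, 5] / [4] / [6] / [7]
  Insert 9 (step 9): P = [1, 2, 4, 9] / [3, 5] / [6] / [7] / [8];  Q = [1, 2, 8, 9] / [3, 5] / [4] / [6] / [7]
Final shape: (4, 2, 1, 1, 1).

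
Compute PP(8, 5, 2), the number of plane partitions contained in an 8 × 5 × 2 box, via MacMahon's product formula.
PP(8, 5, 2) = 429429

Evaluate the triple product over i = 1..8, j = 1..5, k = 1..2. The factors are (2/1) · (3/2) · (3/2) · (4/3) · (4/3) · (5/4) · (5/4) · (6/5) · … (80 factors total). The numerators and denominators telescope so the product is an integer; carrying out the multiplication exactly gives PP(8, 5, 2) = 429429.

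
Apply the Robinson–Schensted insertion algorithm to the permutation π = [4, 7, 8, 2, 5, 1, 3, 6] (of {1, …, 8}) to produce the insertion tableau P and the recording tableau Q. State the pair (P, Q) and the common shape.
P = [1, 3, 6] / [2, 5, 8] / [4, 7];  Q = [1, 2, 3] / [4, 5, 8] / [6, 7];  common shape = (3, 3, 2)

Row-insert the values π_1, π_2, … into P one at a time, bumping the leftmost entry strictly greater than the inserted value down to the next row. The recording tableau Q records, in position (i, j), the step at which that cell was added to P.
  Insert 4 (step 1): P = [4];  Q = [1]
  Insert 7 (step 2): P = [4, 7];  Q = [1, 2]
  Insert 8 (step 3): P = [4, 7, 8];  Q = [1, 2, 3]
  Insert 2 (step 4): P = [2, 7, 8] / [4];  Q = [1, 2, 3] / [4]
  Insert 5 (step 5): P = [2, 5, 8] / [4, 7];  Q = [1, 2, 3] / [4, 5]
  Insert 1 (step 6): P = [1, 5, 8] / [2, 7] / [4];  Q = [1, 2, 3] / [4, 5] / [6]
  Insert 3 (step 7): P = [1, 3, 8] / [2, 5] / [4, 7];  Q = [1, 2, 3] / [4, 5] / [6, 7]
  Insert 6 (step 8): P = [1, 3, 6] / [2, 5, 8] / [4, 7];  Q = [1, 2, 3] / [4, 5, 8] / [6, 7]
Final shape: (3, 3, 2).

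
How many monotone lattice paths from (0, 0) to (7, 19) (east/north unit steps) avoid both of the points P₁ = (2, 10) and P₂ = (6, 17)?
Number of paths = 288167

Inclusion–exclusion. Total paths: C(26, 7) = 657800. Through P₁: C(12, 2)·C(14, 5) = 132132. Through P₂: C(23, 6)·C(3, 1) = 302841. Since P₁ is strictly southwest of P₂, a monotone path through both must visit P₁ then P₂; paths through both = C(12, 2)·C(11, 4)·C(3, 1) = 65340. Avoid both = 657800 − 132132 − 302841 + 65340 = 288167.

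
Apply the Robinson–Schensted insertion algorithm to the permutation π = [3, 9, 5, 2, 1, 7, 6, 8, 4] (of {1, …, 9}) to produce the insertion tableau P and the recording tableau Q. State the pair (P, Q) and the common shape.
P = [1, 4, 6, 8] / [2, 5] / [3, 7] / [9];  Q = [1, 2, 6, 8] / [3, 7] / [4, 9] / [5];  common shape = (4, 2, 2, 1)

Row-insert the values π_1, π_2, … into P one at a time, bumping the leftmost entry strictly greater than the inserted value down to the next row. The recording tableau Q records, in position (i, j), the step at which that cell was added to P.
  Insert 3 (step 1): P = [3];  Q = [1]
  Insert 9 (step 2): P = [3, 9];  Q = [1, 2]
  Insert 5 (step 3): P = [3, 5] / [9];  Q = [1, 2] / [3]
  Insert 2 (step 4): P = [2, 5] / [3] / [9];  Q = [1, 2] / [3] / [4]
  Insert 1 (step 5): P = [1, 5] / [2] / [3] / [9];  Q = [1, 2] / [3] / [4] / [5]
  Insert 7 (step 6): P = [1, 5, 7] / [2] / [3] / [9];  Q = [1, 2, 6] / [3] / [4] / [5]
  Insert 6 (step 7): P = [1, 5, 6] / [2, 7] / [3] / [9];  Q = [1, 2, 6] / [3, 7] / [4] / [5]
  Insert 8 (step 8): P = [1, 5, 6, 8] / [2, 7] / [3] / [9];  Q = [1, 2, 6, 8] / [3, 7] / [4] / [5]
  Insert 4 (step 9): P = [1, 4, 6, 8] / [2, 5] / [3, 7] / [9];  Q = [1, 2, 6, 8] / [3, 7] / [4, 9] / [5]
Final shape: (4, 2, 2, 1).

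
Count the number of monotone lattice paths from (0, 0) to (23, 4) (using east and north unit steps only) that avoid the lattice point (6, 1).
Number of paths = 9570

Total paths from (0, 0) to (23, 4): C(27, 23) = 17550. Paths through (6, 1): (paths (0, 0) → (6, 1)) × (paths (6, 1) → (23, 4)) = C(7, 6) · C(20, 17) = 7 · 1140 = 7980. Avoidance count = 17550 − 7980 = 9570.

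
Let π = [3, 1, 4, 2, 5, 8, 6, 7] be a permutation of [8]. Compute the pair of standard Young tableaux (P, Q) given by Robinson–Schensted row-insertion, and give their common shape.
P = [1, 2, 5, 6, 7] / [3, 4, 8];  Q = [1, 3, 5, 6, 8] / [2, 4, 7];  common shape = (5, 3)

Row-insert the values π_1, π_2, … into P one at a time, bumping the leftmost entry strictly greater than the inserted value down to the next row. The recording tableau Q records, in position (i, j), the step at which that cell was added to P.
  Insert 3 (step 1): P = [3];  Q = [1]
  Insert 1 (step 2): P = [1] / [3];  Q = [1] / [2]
  Insert 4 (step 3): P = [1, 4] / [3];  Q = [1, 3] / [2]
  Insert 2 (step 4): P = [1, 2] / [3, 4];  Q = [1, 3] / [2, 4]
  Insert 5 (step 5): P = [1, 2, 5] / [3, 4];  Q = [1, 3, 5] / [2, 4]
  Insert 8 (step 6): P = [1, 2, 5, 8] / [3, 4];  Q = [1, 3, 5, 6] / [2, 4]
  Insert 6 (step 7): P = [1, 2, 5, 6] / [3, 4, 8];  Q = [1, 3, 5, 6] / [2, 4, 7]
  Insert 7 (step 8): P = [1, 2, 5, 6, 7] / [3, 4, 8];  Q = [1, 3, 5, 6, 8] / [2, 4, 7]
Final shape: (5, 3).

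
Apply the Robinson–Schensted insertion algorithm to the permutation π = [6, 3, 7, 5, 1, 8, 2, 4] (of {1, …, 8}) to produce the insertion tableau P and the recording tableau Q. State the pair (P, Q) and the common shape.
P = [1, 2, 4] / [3, 5, 8] / [6, 7];  Q = [1, 3, 6] / [2, 4, 8] / [5, 7];  common shape = (3, 3, 2)

Row-insert the values π_1, π_2, … into P one at a time, bumping the leftmost entry strictly greater than the inserted value down to the next row. The recording tableau Q records, in position (i, j), the step at which that cell was added to P.
  Insert 6 (step 1): P = [6];  Q = [1]
  Insert 3 (step 2): P = [3] / [6];  Q = [1] / [2]
  Insert 7 (step 3): P = [3, 7] / [6];  Q = [1, 3] / [2]
  Insert 5 (step 4): P = [3, 5] / [6, 7];  Q = [1, 3] / [2, 4]
  Insert 1 (step 5): P = [1, 5] / [3, 7] / [6];  Q = [1, 3] / [2, 4] / [5]
  Insert 8 (step 6): P = [1, 5, 8] / [3, 7] / [6];  Q = [1, 3, 6] / [2, 4] / [5]
  Insert 2 (step 7): P = [1, 2, 8] / [3, 5] / [6, 7];  Q = [1, 3, 6] / [2, 4] / [5, 7]
  Insert 4 (step 8): P = [1, 2, 4] / [3, 5, 8] / [6, 7];  Q = [1, 3, 6] / [2, 4, 8] / [5, 7]
Final shape: (3, 3, 2).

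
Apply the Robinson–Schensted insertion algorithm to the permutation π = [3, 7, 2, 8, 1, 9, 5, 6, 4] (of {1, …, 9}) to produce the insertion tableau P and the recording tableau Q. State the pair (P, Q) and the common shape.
P = [1, 4, 6, 9] / [2, 5, 8] / [3, 7];  Q = [1, 2, 4, 6] / [3, 7, 8] / [5, 9];  common shape = (4, 3, 2)

Row-insert the values π_1, π_2, … into P one at a time, bumping the leftmost entry strictly greater than the inserted value down to the next row. The recording tableau Q records, in position (i, j), the step at which that cell was added to P.
  Insert 3 (step 1): P = [3];  Q = [1]
  Insert 7 (step 2): P = [3, 7];  Q = [1, 2]
  Insert 2 (step 3): P = [2, 7] / [3];  Q = [1, 2] / [3]
  Insert 8 (step 4): P = [2, 7, 8] / [3];  Q = [1, 2, 4] / [3]
  Insert 1 (step 5): P = [1, 7, 8] / [2] / [3];  Q = [1, 2, 4] / [3] / [5]
  Insert 9 (step 6): P = [1, 7, 8, 9] / [2] / [3];  Q = [1, 2, 4, 6] / [3] / [5]
  Insert 5 (step 7): P = [1, 5, 8, 9] / [2, 7] / [3];  Q = [1, 2, 4, 6] / [3, 7] / [5]
  Insert 6 (step 8): P = [1, 5, 6, 9] / [2, 7, 8] / [3];  Q = [1, 2, 4, 6] / [3, 7, 8] / [5]
  Insert 4 (step 9): P = [1, 4, 6, 9] / [2, 5, 8] / [3, 7];  Q = [1, 2, 4, 6] / [3, 7, 8] / [5, 9]
Final shape: (4, 3, 2).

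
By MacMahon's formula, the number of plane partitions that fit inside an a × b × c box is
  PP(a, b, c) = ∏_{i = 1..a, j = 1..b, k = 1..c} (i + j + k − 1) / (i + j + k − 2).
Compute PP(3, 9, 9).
PP(3, 9, 9) = 1371597504992

Evaluate the triple product over i = 1..3, j = 1..9, k = 1..9. The factors are (2/1) · (3/2) · (4/3) · (5/4) · (6/5) · (7/6) · (8/7) · (9/8) · … (243 factors total). The numerators and denominators telescope so the product is an integer; carrying out the multiplication exactly gives PP(3, 9, 9) = 1371597504992.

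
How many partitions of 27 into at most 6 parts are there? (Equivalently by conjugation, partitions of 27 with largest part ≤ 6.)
p(27, parts ≤ 6) = 811

Use the recurrence p(n, m) = p(n, m−1) + p(n−m, m): either the largest part is < m (count p(n, m−1)) or the largest part is exactly m (remove one copy of m, count p(n−m, m)). With p(0, ·) = 1 this gives p(27, parts ≤ 6) = 811. (By conjugating Young diagrams, this also counts partitions of 27 into at most 6 parts.)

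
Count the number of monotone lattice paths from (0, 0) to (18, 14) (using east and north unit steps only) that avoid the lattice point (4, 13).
Number of paths = 471399900

Total paths from (0, 0) to (18, 14): C(32, 18) = 471435600. Paths through (4, 13): (paths (0, 0) → (4, 13)) × (paths (4, 13) → (18, 14)) = C(17, 4) · C(15, 14) = 2380 · 15 = 35700. Avoidance count = 471435600 − 35700 = 471399900.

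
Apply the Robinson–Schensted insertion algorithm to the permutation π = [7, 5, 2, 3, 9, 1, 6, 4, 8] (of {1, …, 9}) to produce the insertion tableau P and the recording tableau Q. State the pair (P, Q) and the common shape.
P = [1, 3, 4, 8] / [2, 6] / [5, 9] / [7];  Q = [1, 4, 5, 9] / [2, 7] / [3, 8] / [6];  common shape = (4, 2, 2, 1)

Row-insert the values π_1, π_2, … into P one at a time, bumping the leftmost entry strictly greater than the inserted value down to the next row. The recording tableau Q records, in position (i, j), the step at which that cell was added to P.
  Insert 7 (step 1): P = [7];  Q = [1]
  Insert 5 (step 2): P = [5] / [7];  Q = [1] / [2]
  Insert 2 (step 3): P = [2] / [5] / [7];  Q = [1] / [2] / [3]
  Insert 3 (step 4): P = [2, 3] / [5] / [7];  Q = [1, 4] / [2] / [3]
  Insert 9 (step 5): P = [2, 3, 9] / [5] / [7];  Q = [1, 4, 5] / [2] / [3]
  Insert 1 (step 6): P = [1, 3, 9] / [2] / [5] / [7];  Q = [1, 4, 5] / [2] / [3] / [6]
  Insert 6 (step 7): P = [1, 3, 6] / [2, 9] / [5] / [7];  Q = [1, 4, 5] / [2, 7] / [3] / [6]
  Insert 4 (step 8): P = [1, 3, 4] / [2, 6] / [5, 9] / [7];  Q = [1, 4, 5] / [2, 7] / [3, 8] / [6]
  Insert 8 (step 9): P = [1, 3, 4, 8] / [2, 6] / [5, 9] / [7];  Q = [1, 4, 5, 9] / [2, 7] / [3, 8] / [6]
Final shape: (4, 2, 2, 1).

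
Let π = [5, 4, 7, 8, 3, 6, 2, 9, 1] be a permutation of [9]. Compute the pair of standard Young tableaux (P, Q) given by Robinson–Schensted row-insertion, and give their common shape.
P = [1, 6, 8, 9] / [2, 7] / [3] / [4] / [5];  Q = [1, 3, 4, 8] / [2, 6] / [5] / [7] / [9];  common shape = (4, 2, 1, 1, 1)

Row-insert the values π_1, π_2, … into P one at a time, bumping the leftmost entry strictly greater than the inserted value down to the next row. The recording tableau Q records, in position (i, j), the step at which that cell was added to P.
  Insert 5 (step 1): P = [5];  Q = [1]
  Insert 4 (step 2): P = [4] / [5];  Q = [1] / [2]
  Insert 7 (step 3): P = [4, 7] / [5];  Q = [1, 3] / [2]
  Insert 8 (step 4): P = [4, 7, 8] / [5];  Q = [1, 3, 4] / [2]
  Insert 3 (step 5): P = [3, 7, 8] / [4] / [5];  Q = [1, 3, 4] / [2] / [5]
  Insert 6 (step 6): P = [3, 6, 8] / [4, 7] / [5];  Q = [1, 3, 4] / [2, 6] / [5]
  Insert 2 (step 7): P = [2, 6, 8] / [3, 7] / [4] / [5];  Q = [1, 3, 4] / [2, 6] / [5] / [7]
  Insert 9 (step 8): P = [2, 6, 8, 9] / [3, 7] / [4] / [5];  Q = [1, 3, 4, 8] / [2, 6] / [5] / [7]
  Insert 1 (step 9): P = [1, 6, 8, 9] / [2, 7] / [3] / [4] / [5];  Q = [1, 3, 4, 8] / [2, 6] / [5] / [7] / [9]
Final shape: (4, 2, 1, 1, 1).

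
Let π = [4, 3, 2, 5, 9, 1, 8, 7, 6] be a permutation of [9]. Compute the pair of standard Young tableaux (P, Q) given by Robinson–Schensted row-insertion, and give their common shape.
P = [1, 5, 6] / [2, 7] / [3, 8] / [4, 9];  Q = [1, 4, 5] / [2, 7] / [3, 8] / [6, 9];  common shape = (3, 2, 2, 2)

Row-insert the values π_1, π_2, … into P one at a time, bumping the leftmost entry strictly greater than the inserted value down to the next row. The recording tableau Q records, in position (i, j), the step at which that cell was added to P.
  Insert 4 (step 1): P = [4];  Q = [1]
  Insert 3 (step 2): P = [3] / [4];  Q = [1] / [2]
  Insert 2 (step 3): P = [2] / [3] / [4];  Q = [1] / [2] / [3]
  Insert 5 (step 4): P = [2, 5] / [3] / [4];  Q = [1, 4] / [2] / [3]
  Insert 9 (step 5): P = [2, 5, 9] / [3] / [4];  Q = [1, 4, 5] / [2] / [3]
  Insert 1 (step 6): P = [1, 5, 9] / [2] / [3] / [4];  Q = [1, 4, 5] / [2] / [3] / [6]
  Insert 8 (step 7): P = [1, 5, 8] / [2, 9] / [3] / [4];  Q = [1, 4, 5] / [2, 7] / [3] / [6]
  Insert 7 (step 8): P = [1, 5, 7] / [2, 8] / [3, 9] / [4];  Q = [1, 4, 5] / [2, 7] / [3, 8] / [6]
  Insert 6 (step 9): P = [1, 5, 6] / [2, 7] / [3, 8] / [4, 9];  Q = [1, 4, 5] / [2, 7] / [3, 8] / [6, 9]
Final shape: (3, 2, 2, 2).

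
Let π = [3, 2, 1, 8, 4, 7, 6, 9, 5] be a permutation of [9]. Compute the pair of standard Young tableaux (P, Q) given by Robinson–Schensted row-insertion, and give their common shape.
P = [1, 4, 5, 9] / [2, 6] / [3, 7] / [8];  Q = [1, 4, 6, 8] / [2, 5] / [3, 7] / [9];  common shape = (4, 2, 2, 1)

Row-insert the values π_1, π_2, … into P one at a time, bumping the leftmost entry strictly greater than the inserted value down to the next row. The recording tableau Q records, in position (i, j), the step at which that cell was added to P.
  Insert 3 (step 1): P = [3];  Q = [1]
  Insert 2 (step 2): P = [2] / [3];  Q = [1] / [2]
  Insert 1 (step 3): P = [1] / [2] / [3];  Q = [1] / [2] / [3]
  Insert 8 (step 4): P = [1, 8] / [2] / [3];  Q = [1, 4] / [2] / [3]
  Insert 4 (step 5): P = [1, 4] / [2, 8] / [3];  Q = [1, 4] / [2, 5] / [3]
  Insert 7 (step 6): P = [1, 4, 7] / [2, 8] / [3];  Q = [1, 4, 6] / [2, 5] / [3]
  Insert 6 (step 7): P = [1, 4, 6] / [2, 7] / [3, 8];  Q = [1, 4, 6] / [2, 5] / [3, 7]
  Insert 9 (step 8): P = [1, 4, 6, 9] / [2, 7] / [3, 8];  Q = [1, 4, 6, 8] / [2, 5] / [3, 7]
  Insert 5 (step 9): P = [1, 4, 5, 9] / [2, 6] / [3, 7] / [8];  Q = [1, 4, 6, 8] / [2, 5] / [3, 7] / [9]
Final shape: (4, 2, 2, 1).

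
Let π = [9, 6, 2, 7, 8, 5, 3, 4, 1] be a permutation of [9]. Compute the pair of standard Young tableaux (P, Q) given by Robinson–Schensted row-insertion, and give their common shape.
P = [1, 3, 4] / [2, 7, 8] / [5] / [6] / [9];  Q = [1, 4, 5] / [2, 6, 8] / [3] / [7] / [9];  common shape = (3, 3, 1, 1, 1)

Row-insert the values π_1, π_2, … into P one at a time, bumping the leftmost entry strictly greater than the inserted value down to the next row. The recording tableau Q records, in position (i, j), the step at which that cell was added to P.
  Insert 9 (step 1): P = [9];  Q = [1]
  Insert 6 (step 2): P = [6] / [9];  Q = [1] / [2]
  Insert 2 (step 3): P = [2] / [6] / [9];  Q = [1] / [2] / [3]
  Insert 7 (step 4): P = [2, 7] / [6] / [9];  Q = [1, 4] / [2] / [3]
  Insert 8 (step 5): P = [2, 7, 8] / [6] / [9];  Q = [1, 4, 5] / [2] / [3]
  Insert 5 (step 6): P = [2, 5, 8] / [6, 7] / [9];  Q = [1, 4, 5] / [2, 6] / [3]
  Insert 3 (step 7): P = [2, 3, 8] / [5, 7] / [6] / [9];  Q = [1, 4, 5] / [2, 6] / [3] / [7]
  Insert 4 (step 8): P = [2, 3, 4] / [5, 7, 8] / [6] / [9];  Q = [1, 4, 5] / [2, 6, 8] / [3] / [7]
  Insert 1 (step 9): P = [1, 3, 4] / [2, 7, 8] / [5] / [6] / [9];  Q = [1, 4, 5] / [2, 6, 8] / [3] / [7] / [9]
Final shape: (3, 3, 1, 1, 1).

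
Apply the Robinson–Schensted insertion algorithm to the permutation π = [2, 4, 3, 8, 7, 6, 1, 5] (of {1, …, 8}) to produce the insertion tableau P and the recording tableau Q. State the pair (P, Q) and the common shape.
P = [1, 3, 5] / [2, 6] / [4, 7] / [8];  Q = [1, 2, 4] / [3, 5] / [6, 8] / [7];  common shape = (3, 2, 2, 1)

Row-insert the values π_1, π_2, … into P one at a time, bumping the leftmost entry strictly greater than the inserted value down to the next row. The recording tableau Q records, in position (i, j), the step at which that cell was added to P.
  Insert 2 (step 1): P = [2];  Q = [1]
  Insert 4 (step 2): P = [2, 4];  Q = [1, 2]
  Insert 3 (step 3): P = [2, 3] / [4];  Q = [1, 2] / [3]
  Insert 8 (step 4): P = [2, 3, 8] / [4];  Q = [1, 2, 4] / [3]
  Insert 7 (step 5): P = [2, 3, 7] / [4, 8];  Q = [1, 2, 4] / [3, 5]
  Insert 6 (step 6): P = [2, 3, 6] / [4, 7] / [8];  Q = [1, 2, 4] / [3, 5] / [6]
  Insert 1 (step 7): P = [1, 3, 6] / [2, 7] / [4] / [8];  Q = [1, 2, 4] / [3, 5] / [6] / [7]
  Insert 5 (step 8): P = [1, 3, 5] / [2, 6] / [4, 7] / [8];  Q = [1, 2, 4] / [3, 5] / [6, 8] / [7]
Final shape: (3, 2, 2, 1).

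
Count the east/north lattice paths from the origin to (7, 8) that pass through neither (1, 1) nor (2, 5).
Number of paths = 2387

Inclusion–exclusion. Total paths: C(15, 7) = 6435. Through P₁: C(2, 1)·C(13, 6) = 3432. Through P₂: C(7, 2)·C(8, 5) = 1176. Since P₁ is strictly southwest of P₂, a monotone path through both must visit P₁ then P₂; paths through both = C(2, 1)·C(5, 1)·C(8, 5) = 560. Avoid both = 6435 − 3432 − 1176 + 560 = 2387.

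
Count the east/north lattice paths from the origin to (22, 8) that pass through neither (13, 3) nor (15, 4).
Number of paths = 4007125

Inclusion–exclusion. Total paths: C(30, 22) = 5852925. Through P₁: C(16, 13)·C(14, 9) = 1121120. Through P₂: C(19, 15)·C(11, 7) = 1279080. Since P₁ is strictly southwest of P₂, a monotone path through both must visit P₁ then P₂; paths through both = C(16, 13)·C(3, 2)·C(11, 7) = 554400. Avoid both = 5852925 − 1121120 − 1279080 + 554400 = 4007125.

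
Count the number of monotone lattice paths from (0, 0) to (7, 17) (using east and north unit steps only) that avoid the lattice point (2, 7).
Number of paths = 237996

Total paths from (0, 0) to (7, 17): C(24, 7) = 346104. Paths through (2, 7): (paths (0, 0) → (2, 7)) × (paths (2, 7) → (7, 17)) = C(9, 2) · C(15, 5) = 36 · 3003 = 108108. Avoidance count = 346104 − 108108 = 237996.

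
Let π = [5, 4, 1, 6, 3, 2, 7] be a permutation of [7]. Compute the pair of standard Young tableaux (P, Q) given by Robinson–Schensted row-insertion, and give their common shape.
P = [1, 2, 7] / [3, 6] / [4] / [5];  Q = [1, 4, 7] / [2, 5] / [3] / [6];  common shape = (3, 2, 1, 1)

Row-insert the values π_1, π_2, … into P one at a time, bumping the leftmost entry strictly greater than the inserted value down to the next row. The recording tableau Q records, in position (i, j), the step at which that cell was added to P.
  Insert 5 (step 1): P = [5];  Q = [1]
  Insert 4 (step 2): P = [4] / [5];  Q = [1] / [2]
  Insert 1 (step 3): P = [1] / [4] / [5];  Q = [1] / [2] / [3]
  Insert 6 (step 4): P = [1, 6] / [4] / [5];  Q = [1, 4] / [2] / [3]
  Insert 3 (step 5): P = [1, 3] / [4, 6] / [5];  Q = [1, 4] / [2, 5] / [3]
  Insert 2 (step 6): P = [1, 2] / [3, 6] / [4] / [5];  Q = [1, 4] / [2, 5] / [3] / [6]
  Insert 7 (step 7): P = [1, 2, 7] / [3, 6] / [4] / [5];  Q = [1, 4, 7] / [2, 5] / [3] / [6]
Final shape: (3, 2, 1, 1).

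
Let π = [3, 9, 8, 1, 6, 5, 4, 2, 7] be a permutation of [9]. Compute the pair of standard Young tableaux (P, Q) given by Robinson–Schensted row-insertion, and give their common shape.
P = [1, 2, 7] / [3, 4] / [5] / [6] / [8] / [9];  Q = [1, 2, 9] / [3, 5] / [4] / [6] / [7] / [8];  common shape = (3, 2, 1, 1, 1, 1)

Row-insert the values π_1, π_2, … into P one at a time, bumping the leftmost entry strictly greater than the inserted value down to the next row. The recording tableau Q records, in position (i, j), the step at which that cell was added to P.
  Insert 3 (step 1): P = [3];  Q = [1]
  Insert 9 (step 2): P = [3, 9];  Q = [1, 2]
  Insert 8 (step 3): P = [3, 8] / [9];  Q = [1, 2] / [3]
  Insert 1 (step 4): P = [1, 8] / [3] / [9];  Q = [1, 2] / [3] / [4]
  Insert 6 (step 5): P = [1, 6] / [3, 8] / [9];  Q = [1, 2] / [3, 5] / [4]
  Insert 5 (step 6): P = [1, 5] / [3, 6] / [8] / [9];  Q = [1, 2] / [3, 5] / [4] / [6]
  Insert 4 (step 7): P = [1, 4] / [3, 5] / [6] / [8] / [9];  Q = [1, 2] / [3, 5] / [4] / [6] / [7]
  Insert 2 (step 8): P = [1, 2] / [3, 4] / [5] / [6] / [8] / [9];  Q = [1, 2] / [3, 5] / [4] / [6] / [7] / [8]
  Insert 7 (step 9): P = [1, 2, 7] / [3, 4] / [5] / [6] / [8] / [9];  Q = [1, 2, 9] / [3, 5] / [4] / [6] / [7] / [8]
Final shape: (3, 2, 1, 1, 1, 1).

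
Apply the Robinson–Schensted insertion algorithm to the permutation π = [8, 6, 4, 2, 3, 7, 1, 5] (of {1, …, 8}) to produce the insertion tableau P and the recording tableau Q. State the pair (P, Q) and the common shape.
P = [1, 3, 5] / [2, 7] / [4] / [6] / [8];  Q = [1, 5, 6] / [2, 8] / [3] / [4] / [7];  common shape = (3, 2, 1, 1, 1)

Row-insert the values π_1, π_2, … into P one at a time, bumping the leftmost entry strictly greater than the inserted value down to the next row. The recording tableau Q records, in position (i, j), the step at which that cell was added to P.
  Insert 8 (step 1): P = [8];  Q = [1]
  Insert 6 (step 2): P = [6] / [8];  Q = [1] / [2]
  Insert 4 (step 3): P = [4] / [6] / [8];  Q = [1] / [2] / [3]
  Insert 2 (step 4): P = [2] / [4] / [6] / [8];  Q = [1] / [2] / [3] / [4]
  Insert 3 (step 5): P = [2, 3] / [4] / [6] / [8];  Q = [1, 5] / [2] / [3] / [4]
  Insert 7 (step 6): P = [2, 3, 7] / [4] / [6] / [8];  Q = [1, 5, 6] / [2] / [3] / [4]
  Insert 1 (step 7): P = [1, 3, 7] / [2] / [4] / [6] / [8];  Q = [1, 5, 6] / [2] / [3] / [4] / [7]
  Insert 5 (step 8): P = [1, 3, 5] / [2, 7] / [4] / [6] / [8];  Q = [1, 5, 6] / [2, 8] / [3] / [4] / [7]
Final shape: (3, 2, 1, 1, 1).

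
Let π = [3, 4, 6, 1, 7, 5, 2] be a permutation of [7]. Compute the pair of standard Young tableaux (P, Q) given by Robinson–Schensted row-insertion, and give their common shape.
P = [1, 2, 5, 7] / [3, 4] / [6];  Q = [1, 2, 3, 5] / [4, 6] / [7];  common shape = (4, 2, 1)

Row-insert the values π_1, π_2, … into P one at a time, bumping the leftmost entry strictly greater than the inserted value down to the next row. The recording tableau Q records, in position (i, j), the step at which that cell was added to P.
  Insert 3 (step 1): P = [3];  Q = [1]
  Insert 4 (step 2): P = [3, 4];  Q = [1, 2]
  Insert 6 (step 3): P = [3, 4, 6];  Q = [1, 2, 3]
  Insert 1 (step 4): P = [1, 4, 6] / [3];  Q = [1, 2, 3] / [4]
  Insert 7 (step 5): P = [1, 4, 6, 7] / [3];  Q = [1, 2, 3, 5] / [4]
  Insert 5 (step 6): P = [1, 4, 5, 7] / [3, 6];  Q = [1, 2, 3, 5] / [4, 6]
  Insert 2 (step 7): P = [1, 2, 5, 7] / [3, 4] / [6];  Q = [1, 2, 3, 5] / [4, 6] / [7]
Final shape: (4, 2, 1).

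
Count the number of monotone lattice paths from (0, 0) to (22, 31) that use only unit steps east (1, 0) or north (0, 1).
Number of paths = 462525733568080

A monotone lattice path from (0, 0) to (22, 31) consists of 22 east steps and 31 north steps in some order, so it is determined by which 22 of the 53 steps are east. The count is C(53, 22) = 462525733568080.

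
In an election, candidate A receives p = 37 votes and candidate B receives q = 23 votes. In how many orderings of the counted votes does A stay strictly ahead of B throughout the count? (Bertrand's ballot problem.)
Strict-lead orderings = 5456577564869340

Total orderings of the 60 votes with 37 for A: C(60, 37) = 23385332420868600. By the Bertrand ballot formula (Cycle Lemma / reflection principle), the number of orderings in which A is strictly ahead of B throughout is (p − q)/(p + q) · C(p + q, p) = (37 − 23)/(37 + 23) · 23385332420868600 = 5456577564869340.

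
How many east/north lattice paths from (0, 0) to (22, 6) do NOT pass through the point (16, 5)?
Number of paths = 234297

Total paths from (0, 0) to (22, 6): C(28, 22) = 376740. Paths through (16, 5): (paths (0, 0) → (16, 5)) × (paths (16, 5) → (22, 6)) = C(21, 16) · C(7, 6) = 20349 · 7 = 142443. Avoidance count = 376740 − 142443 = 234297.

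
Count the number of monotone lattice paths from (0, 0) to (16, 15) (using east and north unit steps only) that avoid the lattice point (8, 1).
Number of paths = 297662265

Total paths from (0, 0) to (16, 15): C(31, 16) = 300540195. Paths through (8, 1): (paths (0, 0) → (8, 1)) × (paths (8, 1) → (16, 15)) = C(9, 8) · C(22, 8) = 9 · 319770 = 2877930. Avoidance count = 300540195 − 2877930 = 297662265.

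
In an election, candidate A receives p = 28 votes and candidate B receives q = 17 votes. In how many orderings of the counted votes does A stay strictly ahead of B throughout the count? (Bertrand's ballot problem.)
Strict-lead orderings = 269638992062

Total orderings of the 45 votes with 28 for A: C(45, 28) = 1103068603890. By the Bertrand ballot formula (Cycle Lemma / reflection principle), the number of orderings in which A is strictly ahead of B throughout is (p − q)/(p + q) · C(p + q, p) = (28 − 17)/(28 + 17) · 1103068603890 = 269638992062.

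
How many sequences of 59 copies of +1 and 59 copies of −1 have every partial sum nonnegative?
C_59 = 405944995127576985730643443367112

These ballot sequences are counted by the Catalan number C_n = (1/(n + 1)) · C(2n, n). For n = 59: C_59 = (1/60) · C(118, 59) = 24356699707654619143838606602026720/60 = 405944995127576985730643443367112.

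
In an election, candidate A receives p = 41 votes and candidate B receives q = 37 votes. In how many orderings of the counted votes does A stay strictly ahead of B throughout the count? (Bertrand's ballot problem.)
Strict-lead orderings = 1261276298816540508040

Total orderings of the 78 votes with 41 for A: C(78, 41) = 24594887826922539906780. By the Bertrand ballot formula (Cycle Lemma / reflection principle), the number of orderings in which A is strictly ahead of B throughout is (p − q)/(p + q) · C(p + q, p) = (41 − 37)/(41 + 37) · 24594887826922539906780 = 1261276298816540508040.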